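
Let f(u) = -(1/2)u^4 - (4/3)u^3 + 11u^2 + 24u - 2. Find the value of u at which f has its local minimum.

Critical points: f'(u) = -2u^3 - 4u^2 + 22u + 24 vanishes at u = -4, -1, 3.
Second-derivative test with f''(u) = -6u^2 - 8u + 22: f''(-4) = -42 < 0 ⇒ local maximum; f''(-1) = 24 > 0 ⇒ local minimum; f''(3) = -56 < 0 ⇒ local maximum.
Thus f has its local minimum at u = -1, with value -85/6.

-1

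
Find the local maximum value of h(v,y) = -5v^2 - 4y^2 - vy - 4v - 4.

-252/79

∂h/∂v = -10v - y - 4 = 0 and ∂h/∂y = -v - 8y = 0, so (v, y) = (-32/79, 4/79).
The Hessian has h_{vv} = -10, h_{yy} = -8, h_{vy} = -1, giving D = 79 > 0 with h_{vv} < 0, so the point is a local maximum.
h(-32/79, 4/79) = -252/79.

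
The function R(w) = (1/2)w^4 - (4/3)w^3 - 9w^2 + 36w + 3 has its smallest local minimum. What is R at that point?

R'(w) = 2w^3 - 4w^2 - 18w + 36. Setting R'(w) = 0 gives w ∈ {-3, 2, 3}.
Since R''(w) = 6w^2 - 8w - 18, we get R''(-3) = 60 > 0 ⇒ local minimum; R''(2) = -10 < 0 ⇒ local maximum; R''(3) = 12 > 0 ⇒ local minimum.
Thus R has its smallest local minimum at w = -3, with value -219/2.

-219/2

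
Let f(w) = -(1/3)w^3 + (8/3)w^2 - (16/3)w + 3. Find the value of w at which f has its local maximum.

f'(w) = -w^2 + (16/3)w - 16/3 = 0 at w = 4/3, 4.
Since f''(w) = -2w + 16/3, we get f''(4/3) = 8/3 > 0 ⇒ local minimum; f''(4) = -8/3 < 0 ⇒ local maximum.
The local maximum is f(4) = 3.

4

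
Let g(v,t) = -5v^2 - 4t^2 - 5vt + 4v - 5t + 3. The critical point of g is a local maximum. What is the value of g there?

454/55

∂g/∂v = -10v - 5t + 4 = 0 and ∂g/∂t = -5v - 8t - 5 = 0, so (v, t) = (57/55, -14/11).
The Hessian has g_{vv} = -10, g_{tt} = -8, g_{vt} = -5, giving D = 55 > 0 with g_{vv} < 0, so the point is a local maximum.
g(57/55, -14/11) = 454/55.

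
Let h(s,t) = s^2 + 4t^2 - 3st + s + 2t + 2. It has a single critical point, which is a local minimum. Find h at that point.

0

∂h/∂s = 2s - 3t + 1 = 0 and ∂h/∂t = -3s + 8t + 2 = 0, so (s, t) = (-2, -1).
The Hessian has h_{ss} = 2, h_{tt} = 8, h_{st} = -3, giving D = 7 > 0 with h_{ss} > 0, so the point is a local minimum.
h(-2, -1) = 0.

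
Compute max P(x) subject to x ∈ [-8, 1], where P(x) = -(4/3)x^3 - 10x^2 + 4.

140/3

The derivative is -4x^2 - 20x, which vanishes at x = -5 and x = 0.
Compare values at every candidate in [-8, 1]: P(-8) = 140/3, P(-5) = -238/3, P(0) = 4, P(1) = -22/3.
Hence the absolute maximum is 140/3 at x = -8.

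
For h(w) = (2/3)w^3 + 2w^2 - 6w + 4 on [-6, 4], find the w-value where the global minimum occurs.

-6

Differentiating, h'(w) = 2w^2 + 4w - 6; which vanishes at w = -3 and w = 1.
Compare values at every candidate in [-6, 4]: h(-6) = -32, h(-3) = 22, h(1) = 2/3, h(4) = 164/3.
So the minimum is h(-6) = -32.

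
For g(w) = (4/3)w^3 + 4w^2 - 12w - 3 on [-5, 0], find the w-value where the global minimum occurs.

-5

g'(w) = 4w^2 + 8w - 12, whose only zero in [-5, 0] is w = -3.
Candidates: g(-5) = -29/3,  g(-3) = 33,  g(0) = -3.
So the minimum is g(-5) = -29/3.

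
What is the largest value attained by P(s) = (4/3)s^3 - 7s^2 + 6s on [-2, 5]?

P'(s) = 4s^2 - 14s + 6, which vanishes at s = 1/2 and s = 3.
Evaluating at the critical points and endpoints: P(-2) = -152/3; P(1/2) = 17/12; P(3) = -9; P(5) = 65/3.
So the maximum is P(5) = 65/3.

65/3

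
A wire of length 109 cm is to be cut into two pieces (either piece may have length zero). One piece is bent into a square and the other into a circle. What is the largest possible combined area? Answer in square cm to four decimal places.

Let x be the length used for the square. Square side x/4; circle radius (109−x)/(2π).
A(x) = (x/4)² + π·((109−x)/(2π))² = x²/16 + (109−x)²/(4π) for 0 ≤ x ≤ 109. A'(x) = x/8 − (109−x)/(2π) = 0 gives x = 4·109/(π+4) ≈ 61.0508.
A'' > 0, so the interior critical point is a minimum; the maximum is at an endpoint. A(0) = 945.4599 and A(109) = 742.5625, so the largest area is 945.4599.

945.4599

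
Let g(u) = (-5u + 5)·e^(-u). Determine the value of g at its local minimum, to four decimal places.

-0.6767

By the product rule, g'(u) = (5u - 10)·e^(-u). Since e^(-u) > 0, the only critical point is u = 2.
g''(2) has the same sign as 5 > 0, so this is a local minimum.
g(2) = (-5)·e^(-2) ≈ -0.6767.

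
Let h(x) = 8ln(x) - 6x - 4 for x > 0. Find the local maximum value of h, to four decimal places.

-9.6985

h'(x) = 8/x − 6 = 0 gives x = 4/3.
h''(x) = -8/x², which is negative for x > 0, so this is a local maximum.
h(4/3) = 8·ln(4/3) - 8 - 4 ≈ -9.6985.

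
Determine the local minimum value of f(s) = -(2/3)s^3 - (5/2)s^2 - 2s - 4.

-14/3

f'(s) = -2s^2 - 5s - 2 = 0 at s = -2, -1/2.
Second-derivative test with f''(s) = -4s - 5: f''(-2) = 3 > 0 ⇒ local minimum; f''(-1/2) = -3 < 0 ⇒ local maximum.
So the local minimum value is f(-2) = -14/3.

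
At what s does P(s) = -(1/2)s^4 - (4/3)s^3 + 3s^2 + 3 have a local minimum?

0

P'(s) = -2s^3 - 4s^2 + 6s. Setting P'(s) = 0 gives s ∈ {-3, 0, 1}.
Since P''(s) = -6s^2 - 8s + 6, we get P''(-3) = -24 < 0 ⇒ local maximum; P''(0) = 6 > 0 ⇒ local minimum; P''(1) = -8 < 0 ⇒ local maximum.
So the local minimum value is P(0) = 3.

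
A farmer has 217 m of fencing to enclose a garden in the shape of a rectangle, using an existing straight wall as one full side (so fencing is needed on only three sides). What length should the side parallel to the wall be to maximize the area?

217/2

Let the sides perpendicular to the wall have length x and the parallel side y, so 2x + y = 217 and the area is A = xy = x(217 − 2x).
A'(x) = 217 − 4x = 0 gives x = 217/4, and A''(x) = −4 < 0 confirms a maximum.
Then y = 217 − 2·217/4 = 217/2 and A = 47089/8.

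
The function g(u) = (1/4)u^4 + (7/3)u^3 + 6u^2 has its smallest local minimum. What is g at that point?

Critical points: g'(u) = u^3 + 7u^2 + 12u vanishes at u = -4, -3, 0.
Second-derivative test with g''(u) = 3u^2 + 14u + 12: g''(-4) = 4 > 0 ⇒ local minimum; g''(-3) = -3 < 0 ⇒ local maximum; g''(0) = 12 > 0 ⇒ local minimum.
The smallest local minimum is g(0) = 0.

0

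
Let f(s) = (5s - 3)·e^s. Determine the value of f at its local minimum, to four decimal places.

f'(s) = 5·e^s + (5s - 3)·1·e^s = (5s + 2)·e^s. Since e^s > 0, the only critical point is s = -2/5.
f''(-2/5) has the same sign as 5 > 0, so this is a local minimum.
f(-2/5) = (-5)·e^(-2/5) ≈ -3.3516.

-3.3516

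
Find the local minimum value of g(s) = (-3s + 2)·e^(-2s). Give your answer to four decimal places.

By the product rule, g'(s) = (6s - 7)·e^(-2s). Since e^(-2s) > 0, the only critical point is s = 7/6.
g''(7/6) has the same sign as 6 > 0, so this is a local minimum.
g(7/6) = (-3/2)·e^(-7/3) ≈ -0.1455.

-0.1455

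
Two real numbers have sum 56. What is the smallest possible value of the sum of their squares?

1568

With a + b = 56, a^2 + b^2 = a^2 + (56 − a)^2.
The derivative 2a − 2(56 − a) = 4a − 112 vanishes at a = 28; second derivative 4 > 0, a minimum.
The minimum is 2·(28)^2 = 1568.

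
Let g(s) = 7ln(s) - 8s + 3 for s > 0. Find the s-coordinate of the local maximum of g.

g'(s) = 7/s − 8 = 0 gives s = 7/8.
g''(s) = -7/s², which is negative for s > 0, so this is a local maximum.
g(7/8) = 7·ln(7/8) - 7 + 3 ≈ -4.9347.

7/8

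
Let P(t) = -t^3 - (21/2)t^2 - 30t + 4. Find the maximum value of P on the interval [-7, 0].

The derivative is -3t^2 - 21t - 30, which vanishes at t = -5 and t = -2.
Candidates: P(-7) = 85/2, P(-5) = 33/2, P(-2) = 30, P(0) = 4.
So the maximum is P(-7) = 85/2.

85/2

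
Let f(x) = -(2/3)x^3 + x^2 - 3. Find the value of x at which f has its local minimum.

f'(x) = -2x^2 + 2x. Setting f'(x) = 0 gives x ∈ {0, 1}.
Since f''(x) = -4x + 2, we get f''(0) = 2 > 0 ⇒ local minimum; f''(1) = -2 < 0 ⇒ local maximum.
So the local minimum value is f(0) = -3.

0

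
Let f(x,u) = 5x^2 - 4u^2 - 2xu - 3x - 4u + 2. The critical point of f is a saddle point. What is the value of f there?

∂f/∂x = 10x - 2u - 3 = 0 and ∂f/∂u = -2x - 8u - 4 = 0, so (x, u) = (4/21, -23/42).
The Hessian has f_{xx} = 10, f_{uu} = -8, f_{xu} = -2, giving D = -84 < 0, so the point is a saddle point.
f(4/21, -23/42) = 59/21.

59/21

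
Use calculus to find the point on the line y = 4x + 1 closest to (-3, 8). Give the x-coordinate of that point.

25/17

Minimize D(x)^2 = (x + 3)^2 + (4x - 7)^2.
d/dx[D^2] = 2(x + 3) + 2·4·(4x - 7) = 0 ⇒ x = 25/17.
Then y = 117/17 and the distance is √(361/17) ≈ 4.6082.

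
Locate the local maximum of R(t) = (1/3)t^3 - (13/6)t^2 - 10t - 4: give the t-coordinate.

Critical points: R'(t) = t^2 - (13/3)t - 10 vanishes at t = -5/3, 6.
Since R''(t) = 2t - 13/3, we get R''(-5/3) = -23/3 < 0 ⇒ local maximum; R''(6) = 23/3 > 0 ⇒ local minimum.
Thus R has its local maximum at t = -5/3, with value 827/162.

-5/3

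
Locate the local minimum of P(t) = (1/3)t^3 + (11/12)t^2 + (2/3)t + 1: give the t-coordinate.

-1/2

P'(t) = t^2 + (11/6)t + 2/3. Setting P'(t) = 0 gives t ∈ {-4/3, -1/2}.
Since P''(t) = 2t + 11/6, we get P''(-4/3) = -5/6 < 0 ⇒ local maximum; P''(-1/2) = 5/6 > 0 ⇒ local minimum.
Thus P has its local minimum at t = -1/2, with value 41/48.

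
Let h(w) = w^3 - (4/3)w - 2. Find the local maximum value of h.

h'(w) = 3w^2 - 4/3 = 0 at w = -2/3, 2/3.
Second-derivative test with h''(w) = 6w: h''(-2/3) = -4 < 0 ⇒ local maximum; h''(2/3) = 4 > 0 ⇒ local minimum.
The local maximum is h(-2/3) = -38/27.

-38/27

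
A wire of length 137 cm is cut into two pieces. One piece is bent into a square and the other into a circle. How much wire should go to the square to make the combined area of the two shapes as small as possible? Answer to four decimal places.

76.7336

Let x be the length used for the square. Square side x/4; circle radius (137−x)/(2π).
A(x) = (x/4)² + π·((137−x)/(2π))² = x²/16 + (137−x)²/(4π) for 0 ≤ x ≤ 137. A'(x) = x/8 − (137−x)/(2π) = 0 gives x = 4·137/(π+4) ≈ 76.7336.
A'' = 1/8 + 1/(2π) > 0, so this gives the minimum combined area; x ≈ 76.7336 cm to the square.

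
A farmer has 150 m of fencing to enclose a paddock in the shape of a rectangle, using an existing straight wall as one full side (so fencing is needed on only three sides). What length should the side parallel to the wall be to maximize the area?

Let the sides perpendicular to the wall have length x and the parallel side y, so 2x + y = 150 and the area is A = xy = x(150 − 2x).
A'(x) = 150 − 4x = 0 gives x = 75/2, and A''(x) = −4 < 0 confirms a maximum.
Then y = 150 − 2·75/2 = 75 and A = 5625/2.

75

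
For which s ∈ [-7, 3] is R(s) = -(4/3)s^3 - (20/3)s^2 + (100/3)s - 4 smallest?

The derivative is -4s^2 - (40/3)s + 100/3, which vanishes at s = -5 and s = 5/3.
Evaluating at the critical points and endpoints: R(-7) = -320/3,  R(-5) = -512/3,  R(5/3) = 2176/81,  R(3) = 0.
Hence the absolute minimum is -512/3 at s = -5.

-5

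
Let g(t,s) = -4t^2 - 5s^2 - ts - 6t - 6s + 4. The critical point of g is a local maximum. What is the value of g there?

∂g/∂t = -8t - s - 6 = 0 and ∂g/∂s = -t - 10s - 6 = 0, so (t, s) = (-54/79, -42/79).
The Hessian has g_{tt} = -8, g_{ss} = -10, g_{ts} = -1, giving D = 79 > 0 with g_{tt} < 0, so the point is a local maximum.
g(-54/79, -42/79) = 604/79.

604/79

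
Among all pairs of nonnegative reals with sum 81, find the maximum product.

6561/4

With x + y = 81, the product is P(x) = x(81 − x).
P'(x) = 81 − 2x = 0 gives x = 81/2; P'' = −2 < 0, so this is the maximum.
P = 81/2·81/2 = 6561/4.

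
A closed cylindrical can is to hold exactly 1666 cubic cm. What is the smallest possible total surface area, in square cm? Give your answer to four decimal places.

777.9730

With radius r and height h, πr²h = 1666 so h = 1666/(πr²), and S(r) = 2πr² + 2πrh = 2πr² + 2·1666/r.
S'(r) = 4πr − 2·1666/r² = 0 ⇒ r³ = 1666/(2π), so r ≈ 6.4244 and h = 2r ≈ 12.8488.
S''(r) = 4π + 4·1666/r³ > 0, so this is the minimum; S ≈ 777.9730.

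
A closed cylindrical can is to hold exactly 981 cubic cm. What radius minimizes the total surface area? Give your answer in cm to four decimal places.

With radius r and height h, πr²h = 981 so h = 981/(πr²), and S(r) = 2πr² + 2πrh = 2πr² + 2·981/r.
S'(r) = 4πr − 2·981/r² = 0 ⇒ r³ = 981/(2π), so r ≈ 5.3847 and h = 2r ≈ 10.7694.
S''(r) = 4π + 4·981/r³ > 0, so this is the minimum; S ≈ 546.5466.

5.3847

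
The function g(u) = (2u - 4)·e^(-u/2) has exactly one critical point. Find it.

By the product rule, g'(u) = (-u + 4)·e^(-u/2). Since e^(-u/2) > 0, the only critical point is u = 4.
g''(4) has the same sign as -1 < 0, so this is a local maximum.
g(4) = (4)·e^(-2) ≈ 0.5413.

4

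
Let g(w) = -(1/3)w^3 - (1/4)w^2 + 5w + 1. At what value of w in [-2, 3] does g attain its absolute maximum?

g'(w) = -w^2 - (1/2)w + 5, whose only zero in [-2, 3] is w = 2.
Evaluating at the critical points and endpoints: g(-2) = -22/3; g(2) = 22/3; g(3) = 19/4.
Hence the absolute maximum is 22/3 at w = 2.

2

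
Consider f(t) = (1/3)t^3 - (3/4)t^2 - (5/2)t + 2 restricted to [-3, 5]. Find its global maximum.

f'(t) = t^2 - (3/2)t - 5/2, which vanishes at t = -1 and t = 5/2.
Evaluating at the critical points and endpoints: f(-3) = -25/4,  f(-1) = 41/12,  f(5/2) = -179/48,  f(5) = 149/12.
So the maximum is f(5) = 149/12.

149/12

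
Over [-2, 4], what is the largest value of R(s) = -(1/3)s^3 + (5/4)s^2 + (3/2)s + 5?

47/4

Differentiating, R'(s) = -s^2 + (5/2)s + 3/2; which vanishes at s = -1/2 and s = 3.
Evaluating at the critical points and endpoints: R(-2) = 29/3, R(-1/2) = 221/48, R(3) = 47/4, R(4) = 29/3.
Hence the absolute maximum is 47/4 at s = 3.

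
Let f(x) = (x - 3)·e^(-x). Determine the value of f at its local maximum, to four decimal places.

Differentiating with the product rule gives f'(x) = (-x + 4)·e^(-x). Since e^(-x) > 0, the only critical point is x = 4.
f''(4) has the same sign as -1 < 0, so this is a local maximum.
f(4) = (1)·e^(-4) ≈ 0.0183.

0.0183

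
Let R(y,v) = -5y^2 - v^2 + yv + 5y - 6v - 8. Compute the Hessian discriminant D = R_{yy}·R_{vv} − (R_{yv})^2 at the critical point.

∂R/∂y = -10y + v + 5 = 0 and ∂R/∂v = y - 2v - 6 = 0, so (y, v) = (4/19, -55/19).
The Hessian has R_{yy} = -10, R_{vv} = -2, R_{yv} = 1, giving D = 19 > 0 with R_{yy} < 0, so the point is a local maximum.
D = (-10)·(-2) − (1)^2 = 19.

19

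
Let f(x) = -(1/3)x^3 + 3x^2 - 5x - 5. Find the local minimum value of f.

-22/3

f'(x) = -x^2 + 6x - 5 = 0 at x = 1, 5.
Second-derivative test with f''(x) = -2x + 6: f''(1) = 4 > 0 ⇒ local minimum; f''(5) = -4 < 0 ⇒ local maximum.
So the local minimum value is f(1) = -22/3.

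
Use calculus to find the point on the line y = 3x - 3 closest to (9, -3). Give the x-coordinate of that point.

9/10

Minimize D(x)^2 = (x - 9)^2 + (3x)^2.
d/dx[D^2] = 2(x - 9) + 2·3·(3x) = 0 ⇒ x = 9/10.
Then y = -3/10 and the distance is √(729/10) ≈ 8.5381.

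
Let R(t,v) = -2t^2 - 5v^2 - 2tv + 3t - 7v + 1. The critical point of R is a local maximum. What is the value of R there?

221/36

∂R/∂t = -4t - 2v + 3 = 0 and ∂R/∂v = -2t - 10v - 7 = 0, so (t, v) = (11/9, -17/18).
The Hessian has R_{tt} = -4, R_{vv} = -10, R_{tv} = -2, giving D = 36 > 0 with R_{tt} < 0, so the point is a local maximum.
R(11/9, -17/18) = 221/36.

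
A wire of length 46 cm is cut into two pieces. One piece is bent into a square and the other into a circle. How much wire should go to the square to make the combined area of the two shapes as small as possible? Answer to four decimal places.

25.7646

Let x be the length used for the square. Square side x/4; circle radius (46−x)/(2π).
A(x) = (x/4)² + π·((46−x)/(2π))² = x²/16 + (46−x)²/(4π) for 0 ≤ x ≤ 46. A'(x) = x/8 − (46−x)/(2π) = 0 gives x = 4·46/(π+4) ≈ 25.7646.
A'' = 1/8 + 1/(2π) > 0, so this gives the minimum combined area; x ≈ 25.7646 cm to the square.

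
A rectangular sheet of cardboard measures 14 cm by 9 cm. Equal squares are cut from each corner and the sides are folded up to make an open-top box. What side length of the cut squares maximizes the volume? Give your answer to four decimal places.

1.7853

With cut size x, the volume is V(x) = x(14 − 2x)(9 − 2x) for 0 < x < 4.5.
V'(x) = 12x^2 − 92x + 126. Setting V'(x) = 0 gives x ≈ 1.7853 (the root in (0, 4.5)).
V''(x) = 24x − 92 is negative there, so this is the maximum; V ≈ 101.0933.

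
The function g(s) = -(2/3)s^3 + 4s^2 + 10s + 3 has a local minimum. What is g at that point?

-7/3

Critical points: g'(s) = -2s^2 + 8s + 10 vanishes at s = -1, 5.
Second-derivative test with g''(s) = -4s + 8: g''(-1) = 12 > 0 ⇒ local minimum; g''(5) = -12 < 0 ⇒ local maximum.
So the local minimum value is g(-1) = -7/3.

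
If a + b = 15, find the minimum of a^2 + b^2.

225/2

With a + b = 15, a^2 + b^2 = a^2 + (15 − a)^2.
The derivative 2a − 2(15 − a) = 4a − 30 vanishes at a = 15/2; second derivative 4 > 0, a minimum.
The minimum is 2·(15/2)^2 = 225/2.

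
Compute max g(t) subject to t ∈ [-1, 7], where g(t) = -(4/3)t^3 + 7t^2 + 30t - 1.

Differentiating, g'(t) = -4t^2 + 14t + 30; whose only zero in [-1, 7] is t = 5.
Compare values at every candidate in [-1, 7]: g(-1) = -68/3; g(5) = 472/3; g(7) = 284/3.
Hence the absolute maximum is 472/3 at t = 5.

472/3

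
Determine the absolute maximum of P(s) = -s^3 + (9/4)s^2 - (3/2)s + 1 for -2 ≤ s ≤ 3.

P'(s) = -3s^2 + (9/2)s - 3/2, which vanishes at s = 1/2 and s = 1.
Evaluating at the critical points and endpoints: P(-2) = 21, P(1/2) = 11/16, P(1) = 3/4, P(3) = -41/4.
The maximum over the interval is 21, attained at s = -2.

21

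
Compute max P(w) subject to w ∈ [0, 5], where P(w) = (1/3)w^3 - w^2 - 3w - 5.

P'(w) = w^2 - 2w - 3, whose only zero in [0, 5] is w = 3.
Compare values at every candidate in [0, 5]: P(0) = -5, P(3) = -14, P(5) = -10/3.
Hence the absolute maximum is -10/3 at w = 5.

-10/3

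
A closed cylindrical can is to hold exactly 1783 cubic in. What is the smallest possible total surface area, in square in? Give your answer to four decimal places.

With radius r and height h, πr²h = 1783 so h = 1783/(πr²), and S(r) = 2πr² + 2πrh = 2πr² + 2·1783/r.
S'(r) = 4πr − 2·1783/r² = 0 ⇒ r³ = 1783/(2π), so r ≈ 6.5714 and h = 2r ≈ 13.1428.
S''(r) = 4π + 4·1783/r³ > 0, so this is the minimum; S ≈ 813.9832.

813.9832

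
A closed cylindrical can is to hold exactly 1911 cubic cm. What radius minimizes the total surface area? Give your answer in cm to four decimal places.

6.7250

With radius r and height h, πr²h = 1911 so h = 1911/(πr²), and S(r) = 2πr² + 2πrh = 2πr² + 2·1911/r.
S'(r) = 4πr − 2·1911/r² = 0 ⇒ r³ = 1911/(2π), so r ≈ 6.7250 and h = 2r ≈ 13.4500.
S''(r) = 4π + 4·1911/r³ > 0, so this is the minimum; S ≈ 852.4881.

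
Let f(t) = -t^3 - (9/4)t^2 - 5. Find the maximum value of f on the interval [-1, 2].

-5

f'(t) = -3t^2 - (9/2)t, whose only zero in [-1, 2] is t = 0.
Compare values at every candidate in [-1, 2]: f(-1) = -25/4, f(0) = -5, f(2) = -22.
So the maximum is f(0) = -5.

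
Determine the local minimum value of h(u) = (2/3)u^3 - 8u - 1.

h'(u) = 2u^2 - 8 = 0 at u = -2, 2.
Second-derivative test with h''(u) = 4u: h''(-2) = -8 < 0 ⇒ local maximum; h''(2) = 8 > 0 ⇒ local minimum.
Thus h has its local minimum at u = 2, with value -35/3.

-35/3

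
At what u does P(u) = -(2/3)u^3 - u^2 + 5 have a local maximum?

P'(u) = -2u^2 - 2u = 0 at u = -1, 0.
Since P''(u) = -4u - 2, we get P''(-1) = 2 > 0 ⇒ local minimum; P''(0) = -2 < 0 ⇒ local maximum.
The local maximum is P(0) = 5.

0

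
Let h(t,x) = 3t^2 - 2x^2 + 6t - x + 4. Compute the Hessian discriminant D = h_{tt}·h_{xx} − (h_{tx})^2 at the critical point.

∂h/∂t = 6t + 6 = 0 and ∂h/∂x = -4x - 1 = 0, so (t, x) = (-1, -1/4).
The Hessian has h_{tt} = 6, h_{xx} = -4, h_{tx} = 0, giving D = -24 < 0, so the point is a saddle point.
D = (6)·(-4) − (0)^2 = -24.

-24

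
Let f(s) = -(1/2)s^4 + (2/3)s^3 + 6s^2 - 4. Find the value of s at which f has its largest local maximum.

3

Critical points: f'(s) = -2s^3 + 2s^2 + 12s vanishes at s = -2, 0, 3.
Since f''(s) = -6s^2 + 4s + 12, we get f''(-2) = -20 < 0 ⇒ local maximum; f''(0) = 12 > 0 ⇒ local minimum; f''(3) = -30 < 0 ⇒ local maximum.
The largest local maximum is f(3) = 55/2.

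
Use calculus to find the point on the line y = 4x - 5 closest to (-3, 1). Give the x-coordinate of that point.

Minimize D(x)^2 = (x + 3)^2 + (4x - 6)^2.
d/dx[D^2] = 2(x + 3) + 2·4·(4x - 6) = 0 ⇒ x = 21/17.
Then y = -1/17 and the distance is √(324/17) ≈ 4.3656.

21/17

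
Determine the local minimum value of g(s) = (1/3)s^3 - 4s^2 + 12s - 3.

g'(s) = s^2 - 8s + 12 = 0 at s = 2, 6.
g''(s) = 2s - 8. g''(2) = -4 < 0 ⇒ local maximum; g''(6) = 4 > 0 ⇒ local minimum.
Thus g has its local minimum at s = 6, with value -3.

-3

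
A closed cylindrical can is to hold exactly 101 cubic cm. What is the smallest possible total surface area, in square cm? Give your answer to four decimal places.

With radius r and height h, πr²h = 101 so h = 101/(πr²), and S(r) = 2πr² + 2πrh = 2πr² + 2·101/r.
S'(r) = 4πr − 2·101/r² = 0 ⇒ r³ = 101/(2π), so r ≈ 2.5238 and h = 2r ≈ 5.0475.
S''(r) = 4π + 4·101/r³ > 0, so this is the minimum; S ≈ 120.0592.

120.0592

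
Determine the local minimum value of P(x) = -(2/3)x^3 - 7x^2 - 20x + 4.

37/3

P'(x) = -2x^2 - 14x - 20 = 0 at x = -5, -2.
Second-derivative test with P''(x) = -4x - 14: P''(-5) = 6 > 0 ⇒ local minimum; P''(-2) = -6 < 0 ⇒ local maximum.
The local minimum is P(-5) = 37/3.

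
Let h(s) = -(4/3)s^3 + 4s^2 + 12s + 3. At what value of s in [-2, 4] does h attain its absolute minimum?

-1

h'(s) = -4s^2 + 8s + 12, which vanishes at s = -1 and s = 3.
Compare values at every candidate in [-2, 4]: h(-2) = 17/3; h(-1) = -11/3; h(3) = 39; h(4) = 89/3.
So the minimum is h(-1) = -11/3.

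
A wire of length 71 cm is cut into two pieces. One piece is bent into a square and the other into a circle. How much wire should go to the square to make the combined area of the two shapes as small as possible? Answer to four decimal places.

39.7670

Let x be the length used for the square. Square side x/4; circle radius (71−x)/(2π).
A(x) = (x/4)² + π·((71−x)/(2π))² = x²/16 + (71−x)²/(4π) for 0 ≤ x ≤ 71. A'(x) = x/8 − (71−x)/(2π) = 0 gives x = 4·71/(π+4) ≈ 39.7670.
A'' = 1/8 + 1/(2π) > 0, so this gives the minimum combined area; x ≈ 39.7670 cm to the square.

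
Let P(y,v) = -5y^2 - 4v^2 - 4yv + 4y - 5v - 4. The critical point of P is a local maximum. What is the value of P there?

∂P/∂y = -10y - 4v + 4 = 0 and ∂P/∂v = -4y - 8v - 5 = 0, so (y, v) = (13/16, -33/32).
The Hessian has P_{yy} = -10, P_{vv} = -8, P_{yv} = -4, giving D = 64 > 0 with P_{yy} < 0, so the point is a local maximum.
P(13/16, -33/32) = 13/64.

13/64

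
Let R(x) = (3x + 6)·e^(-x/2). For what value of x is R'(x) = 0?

0

Differentiating with the product rule gives R'(x) = (-(3/2)x)·e^(-x/2). Since e^(-x/2) > 0, the only critical point is x = 0.
R''(0) has the same sign as -3/2 < 0, so this is a local maximum.
R(0) = (6)·e^(0) ≈ 6.0000.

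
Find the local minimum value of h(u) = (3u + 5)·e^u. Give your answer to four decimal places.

h'(u) = 3·e^u + (3u + 5)·1·e^u = (3u + 8)·e^u. Since e^u > 0, the only critical point is u = -8/3.
h''(-8/3) has the same sign as 3 > 0, so this is a local minimum.
h(-8/3) = (-3)·e^(-8/3) ≈ -0.2085.

-0.2085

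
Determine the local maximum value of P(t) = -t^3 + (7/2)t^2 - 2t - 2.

P'(t) = -3t^2 + 7t - 2 = 0 at t = 1/3, 2.
P''(t) = -6t + 7. P''(1/3) = 5 > 0 ⇒ local minimum; P''(2) = -5 < 0 ⇒ local maximum.
The local maximum is P(2) = 0.

0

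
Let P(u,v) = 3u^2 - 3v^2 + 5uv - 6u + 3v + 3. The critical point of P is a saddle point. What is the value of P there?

∂P/∂u = 6u + 5v - 6 = 0 and ∂P/∂v = 5u - 6v + 3 = 0, so (u, v) = (21/61, 48/61).
The Hessian has P_{uu} = 6, P_{vv} = -6, P_{uv} = 5, giving D = -61 < 0, so the point is a saddle point.
P(21/61, 48/61) = 192/61.

192/61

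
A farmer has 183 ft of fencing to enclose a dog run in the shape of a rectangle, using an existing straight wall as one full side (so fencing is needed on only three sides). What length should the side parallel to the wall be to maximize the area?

183/2

Let the sides perpendicular to the wall have length x and the parallel side y, so 2x + y = 183 and the area is A = xy = x(183 − 2x).
A'(x) = 183 − 4x = 0 gives x = 183/4, and A''(x) = −4 < 0 confirms a maximum.
Then y = 183 − 2·183/4 = 183/2 and A = 33489/8.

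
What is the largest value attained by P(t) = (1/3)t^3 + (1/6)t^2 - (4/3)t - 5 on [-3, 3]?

3/2

The derivative is t^2 + (1/3)t - 4/3, which vanishes at t = -4/3 and t = 1.
Candidates: P(-3) = -17/2,  P(-4/3) = -301/81,  P(1) = -35/6,  P(3) = 3/2.
Hence the absolute maximum is 3/2 at t = 3.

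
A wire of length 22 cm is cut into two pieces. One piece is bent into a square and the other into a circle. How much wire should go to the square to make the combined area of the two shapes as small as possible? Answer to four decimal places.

Let x be the length used for the square. Square side x/4; circle radius (22−x)/(2π).
A(x) = (x/4)² + π·((22−x)/(2π))² = x²/16 + (22−x)²/(4π) for 0 ≤ x ≤ 22. A'(x) = x/8 − (22−x)/(2π) = 0 gives x = 4·22/(π+4) ≈ 12.3222.
A'' = 1/8 + 1/(2π) > 0, so this gives the minimum combined area; x ≈ 12.3222 cm to the square.

12.3222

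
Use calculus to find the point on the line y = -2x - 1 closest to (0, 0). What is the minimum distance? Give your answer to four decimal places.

0.4472

Minimize D(x)^2 = (x + 0)^2 + (-2x - 1)^2.
d/dx[D^2] = 2(x + 0) + 2·(-2)·(-2x - 1) = 0 ⇒ x = -2/5.
Then y = -1/5 and the distance is √(1/5) ≈ 0.4472.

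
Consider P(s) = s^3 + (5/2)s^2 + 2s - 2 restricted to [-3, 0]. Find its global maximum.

-2

Differentiating, P'(s) = 3s^2 + 5s + 2; which vanishes at s = -1 and s = -2/3.
Compare values at every candidate in [-3, 0]: P(-3) = -25/2; P(-1) = -5/2; P(-2/3) = -68/27; P(0) = -2.
The maximum over the interval is -2, attained at s = 0.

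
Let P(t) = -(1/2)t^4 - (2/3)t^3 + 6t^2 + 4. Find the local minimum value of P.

4

Critical points: P'(t) = -2t^3 - 2t^2 + 12t vanishes at t = -3, 0, 2.
Since P''(t) = -6t^2 - 4t + 12, we get P''(-3) = -30 < 0 ⇒ local maximum; P''(0) = 12 > 0 ⇒ local minimum; P''(2) = -20 < 0 ⇒ local maximum.
Thus P has its local minimum at t = 0, with value 4.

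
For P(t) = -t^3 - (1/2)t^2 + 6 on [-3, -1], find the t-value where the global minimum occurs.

-1

Differentiating, P'(t) = -3t^2 - t; which has no zeros in [-3, -1].
Candidates: P(-3) = 57/2,  P(-1) = 13/2.
So the minimum is P(-1) = 13/2.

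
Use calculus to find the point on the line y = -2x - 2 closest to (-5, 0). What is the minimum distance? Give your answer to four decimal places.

3.5777

Minimize D(x)^2 = (x + 5)^2 + (-2x - 2)^2.
d/dx[D^2] = 2(x + 5) + 2·(-2)·(-2x - 2) = 0 ⇒ x = -9/5.
Then y = 8/5 and the distance is √(64/5) ≈ 3.5777.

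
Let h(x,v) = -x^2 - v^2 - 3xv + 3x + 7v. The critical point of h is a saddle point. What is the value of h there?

1

∂h/∂x = -2x - 3v + 3 = 0 and ∂h/∂v = -3x - 2v + 7 = 0, so (x, v) = (3, -1).
The Hessian has h_{xx} = -2, h_{vv} = -2, h_{xv} = -3, giving D = -5 < 0, so the point is a saddle point.
h(3, -1) = 1.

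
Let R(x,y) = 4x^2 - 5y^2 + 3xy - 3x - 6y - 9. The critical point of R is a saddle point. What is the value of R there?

∂R/∂x = 8x + 3y - 3 = 0 and ∂R/∂y = 3x - 10y - 6 = 0, so (x, y) = (48/89, -39/89).
The Hessian has R_{xx} = 8, R_{yy} = -10, R_{xy} = 3, giving D = -89 < 0, so the point is a saddle point.
R(48/89, -39/89) = -756/89.

-756/89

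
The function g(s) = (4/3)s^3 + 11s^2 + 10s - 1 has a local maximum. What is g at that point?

g'(s) = 4s^2 + 22s + 10. Setting g'(s) = 0 gives s ∈ {-5, -1/2}.
g''(s) = 8s + 22. g''(-5) = -18 < 0 ⇒ local maximum; g''(-1/2) = 18 > 0 ⇒ local minimum.
So the local maximum value is g(-5) = 172/3.

172/3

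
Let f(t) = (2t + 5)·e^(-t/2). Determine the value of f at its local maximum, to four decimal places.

5.1361

Differentiating with the product rule gives f'(t) = (-t - 1/2)·e^(-t/2). Since e^(-t/2) > 0, the only critical point is t = -1/2.
f''(-1/2) has the same sign as -1 < 0, so this is a local maximum.
f(-1/2) = (4)·e^(1/4) ≈ 5.1361.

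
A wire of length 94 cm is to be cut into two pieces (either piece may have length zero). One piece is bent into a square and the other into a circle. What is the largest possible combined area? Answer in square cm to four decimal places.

703.1465

Let x be the length used for the square. Square side x/4; circle radius (94−x)/(2π).
A(x) = (x/4)² + π·((94−x)/(2π))² = x²/16 + (94−x)²/(4π) for 0 ≤ x ≤ 94. A'(x) = x/8 − (94−x)/(2π) = 0 gives x = 4·94/(π+4) ≈ 52.6493.
A'' > 0, so the interior critical point is a minimum; the maximum is at an endpoint. A(0) = 703.1465 and A(94) = 552.2500, so the largest area is 703.1465.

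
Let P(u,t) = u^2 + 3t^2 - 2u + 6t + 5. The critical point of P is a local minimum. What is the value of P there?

∂P/∂u = 2u - 2 = 0 and ∂P/∂t = 6t + 6 = 0, so (u, t) = (1, -1).
The Hessian has P_{uu} = 2, P_{tt} = 6, P_{ut} = 0, giving D = 12 > 0 with P_{uu} > 0, so the point is a local minimum.
P(1, -1) = 1.

1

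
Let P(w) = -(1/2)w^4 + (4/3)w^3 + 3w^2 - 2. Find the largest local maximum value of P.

Critical points: P'(w) = -2w^3 + 4w^2 + 6w vanishes at w = -1, 0, 3.
P''(w) = -6w^2 + 8w + 6. P''(-1) = -8 < 0 ⇒ local maximum; P''(0) = 6 > 0 ⇒ local minimum; P''(3) = -24 < 0 ⇒ local maximum.
So the largest local maximum value is P(3) = 41/2.

41/2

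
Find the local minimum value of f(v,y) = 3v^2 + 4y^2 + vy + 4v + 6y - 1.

-195/47

∂f/∂v = 6v + y + 4 = 0 and ∂f/∂y = v + 8y + 6 = 0, so (v, y) = (-26/47, -32/47).
The Hessian has f_{vv} = 6, f_{yy} = 8, f_{vy} = 1, giving D = 47 > 0 with f_{vv} > 0, so the point is a local minimum.
f(-26/47, -32/47) = -195/47.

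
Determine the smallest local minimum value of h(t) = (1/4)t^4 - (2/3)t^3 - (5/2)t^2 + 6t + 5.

Critical points: h'(t) = t^3 - 2t^2 - 5t + 6 vanishes at t = -2, 1, 3.
Since h''(t) = 3t^2 - 4t - 5, we get h''(-2) = 15 > 0 ⇒ local minimum; h''(1) = -6 < 0 ⇒ local maximum; h''(3) = 10 > 0 ⇒ local minimum.
Thus h has its smallest local minimum at t = -2, with value -23/3.

-23/3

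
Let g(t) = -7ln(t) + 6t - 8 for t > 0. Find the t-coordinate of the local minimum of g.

g'(t) = -7/t + 6 = 0 gives t = 7/6.
g''(t) = 7/t², which is positive for t > 0, so this is a local minimum.
g(7/6) = -7·ln(7/6) + 7 - 8 ≈ -2.0791.

7/6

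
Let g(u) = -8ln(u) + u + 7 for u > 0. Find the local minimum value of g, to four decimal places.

g'(u) = -8/u + 1 = 0 gives u = 8.
g''(u) = 8/u², which is positive for u > 0, so this is a local minimum.
g(8) = -8·ln(8) + 8 + 7 ≈ -1.6355.

-1.6355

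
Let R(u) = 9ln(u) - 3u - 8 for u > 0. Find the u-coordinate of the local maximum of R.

R'(u) = 9/u − 3 = 0 gives u = 3.
R''(u) = -9/u², which is negative for u > 0, so this is a local maximum.
R(3) = 9·ln(3) - 9 - 8 ≈ -7.1125.

3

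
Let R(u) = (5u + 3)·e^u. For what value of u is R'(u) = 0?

-8/5

By the product rule, R'(u) = (5u + 8)·e^u. Since e^u > 0, the only critical point is u = -8/5.
R''(-8/5) has the same sign as 5 > 0, so this is a local minimum.
R(-8/5) = (-5)·e^(-8/5) ≈ -1.0095.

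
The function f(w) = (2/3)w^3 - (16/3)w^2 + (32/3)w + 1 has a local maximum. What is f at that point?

Critical points: f'(w) = 2w^2 - (32/3)w + 32/3 vanishes at w = 4/3, 4.
f''(w) = 4w - 32/3. f''(4/3) = -16/3 < 0 ⇒ local maximum; f''(4) = 16/3 > 0 ⇒ local minimum.
The local maximum is f(4/3) = 593/81.

593/81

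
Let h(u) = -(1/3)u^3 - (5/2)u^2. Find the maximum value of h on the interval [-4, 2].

The derivative is -u^2 - 5u, whose only zero in [-4, 2] is u = 0.
Candidates: h(-4) = -56/3,  h(0) = 0,  h(2) = -38/3.
The maximum over the interval is 0, attained at u = 0.

0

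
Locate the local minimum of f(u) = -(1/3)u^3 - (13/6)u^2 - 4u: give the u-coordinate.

f'(u) = -u^2 - (13/3)u - 4. Setting f'(u) = 0 gives u ∈ {-3, -4/3}.
f''(u) = -2u - 13/3. f''(-3) = 5/3 > 0 ⇒ local minimum; f''(-4/3) = -5/3 < 0 ⇒ local maximum.
So the local minimum value is f(-3) = 3/2.

-3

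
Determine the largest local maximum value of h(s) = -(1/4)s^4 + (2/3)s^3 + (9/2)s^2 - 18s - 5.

205/4

h'(s) = -s^3 + 2s^2 + 9s - 18 = 0 at s = -3, 2, 3.
h''(s) = -3s^2 + 4s + 9. h''(-3) = -30 < 0 ⇒ local maximum; h''(2) = 5 > 0 ⇒ local minimum; h''(3) = -6 < 0 ⇒ local maximum.
So the largest local maximum value is h(-3) = 205/4.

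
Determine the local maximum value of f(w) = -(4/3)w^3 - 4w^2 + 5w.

Critical points: f'(w) = -4w^2 - 8w + 5 vanishes at w = -5/2, 1/2.
f''(w) = -8w - 8. f''(-5/2) = 12 > 0 ⇒ local minimum; f''(1/2) = -12 < 0 ⇒ local maximum.
Thus f has its local maximum at w = 1/2, with value 4/3.

4/3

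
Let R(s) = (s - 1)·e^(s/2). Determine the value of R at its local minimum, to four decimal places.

Differentiating with the product rule gives R'(s) = ((1/2)s + 1/2)·e^(s/2). Since e^(s/2) > 0, the only critical point is s = -1.
R''(-1) has the same sign as 1/2 > 0, so this is a local minimum.
R(-1) = (-2)·e^(-1/2) ≈ -1.2131.

-1.2131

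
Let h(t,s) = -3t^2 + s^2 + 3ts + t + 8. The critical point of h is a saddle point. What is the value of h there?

∂h/∂t = -6t + 3s + 1 = 0 and ∂h/∂s = 3t + 2s = 0, so (t, s) = (2/21, -1/7).
The Hessian has h_{tt} = -6, h_{ss} = 2, h_{ts} = 3, giving D = -21 < 0, so the point is a saddle point.
h(2/21, -1/7) = 169/21.

169/21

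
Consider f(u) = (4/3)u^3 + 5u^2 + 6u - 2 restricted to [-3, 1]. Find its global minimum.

Differentiating, f'(u) = 4u^2 + 10u + 6; which vanishes at u = -3/2 and u = -1.
Candidates: f(-3) = -11, f(-3/2) = -17/4, f(-1) = -13/3, f(1) = 31/3.
The minimum over the interval is -11, attained at u = -3.

-11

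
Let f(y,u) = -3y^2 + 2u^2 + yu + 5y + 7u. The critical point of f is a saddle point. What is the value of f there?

∂f/∂y = -6y + u + 5 = 0 and ∂f/∂u = y + 4u + 7 = 0, so (y, u) = (13/25, -47/25).
The Hessian has f_{yy} = -6, f_{uu} = 4, f_{yu} = 1, giving D = -25 < 0, so the point is a saddle point.
f(13/25, -47/25) = -132/25.

-132/25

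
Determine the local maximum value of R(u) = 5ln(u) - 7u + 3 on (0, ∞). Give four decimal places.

-3.6824

R'(u) = 5/u − 7 = 0 gives u = 5/7.
R''(u) = -5/u², which is negative for u > 0, so this is a local maximum.
R(5/7) = 5·ln(5/7) - 5 + 3 ≈ -3.6824.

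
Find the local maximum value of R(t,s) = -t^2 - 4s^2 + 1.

1

∂R/∂t = -2t = 0 and ∂R/∂s = -8s = 0, so (t, s) = (0, 0).
The Hessian has R_{tt} = -2, R_{ss} = -8, R_{ts} = 0, giving D = 16 > 0 with R_{tt} < 0, so the point is a local maximum.
R(0, 0) = 1.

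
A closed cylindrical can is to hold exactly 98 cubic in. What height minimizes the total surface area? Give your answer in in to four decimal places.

4.9970

With radius r and height h, πr²h = 98 so h = 98/(πr²), and S(r) = 2πr² + 2πrh = 2πr² + 2·98/r.
S'(r) = 4πr − 2·98/r² = 0 ⇒ r³ = 98/(2π), so r ≈ 2.4985 and h = 2r ≈ 4.9970.
S''(r) = 4π + 4·98/r³ > 0, so this is the minimum; S ≈ 117.6699.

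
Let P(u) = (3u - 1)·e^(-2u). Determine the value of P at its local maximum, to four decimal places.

0.2833

Differentiating with the product rule gives P'(u) = (-6u + 5)·e^(-2u). Since e^(-2u) > 0, the only critical point is u = 5/6.
P''(5/6) has the same sign as -6 < 0, so this is a local maximum.
P(5/6) = (3/2)·e^(-5/3) ≈ 0.2833.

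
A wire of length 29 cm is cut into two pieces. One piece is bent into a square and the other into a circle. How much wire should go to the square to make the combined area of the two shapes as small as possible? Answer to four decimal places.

16.2429

Let x be the length used for the square. Square side x/4; circle radius (29−x)/(2π).
A(x) = (x/4)² + π·((29−x)/(2π))² = x²/16 + (29−x)²/(4π) for 0 ≤ x ≤ 29. A'(x) = x/8 − (29−x)/(2π) = 0 gives x = 4·29/(π+4) ≈ 16.2429.
A'' = 1/8 + 1/(2π) > 0, so this gives the minimum combined area; x ≈ 16.2429 cm to the square.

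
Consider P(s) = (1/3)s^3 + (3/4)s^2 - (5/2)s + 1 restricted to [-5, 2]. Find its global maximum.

323/48

P'(s) = s^2 + (3/2)s - 5/2, which vanishes at s = -5/2 and s = 1.
Evaluating at the critical points and endpoints: P(-5) = -113/12,  P(-5/2) = 323/48,  P(1) = -5/12,  P(2) = 5/3.
Hence the absolute maximum is 323/48 at s = -5/2.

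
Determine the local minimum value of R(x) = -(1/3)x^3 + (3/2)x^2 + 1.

1

Critical points: R'(x) = -x^2 + 3x vanishes at x = 0, 3.
R''(x) = -2x + 3. R''(0) = 3 > 0 ⇒ local minimum; R''(3) = -3 < 0 ⇒ local maximum.
Thus R has its local minimum at x = 0, with value 1.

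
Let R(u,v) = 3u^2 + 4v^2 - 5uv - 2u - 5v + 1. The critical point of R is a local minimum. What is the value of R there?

∂R/∂u = 6u - 5v - 2 = 0 and ∂R/∂v = -5u + 8v - 5 = 0, so (u, v) = (41/23, 40/23).
The Hessian has R_{uu} = 6, R_{vv} = 8, R_{uv} = -5, giving D = 23 > 0 with R_{uu} > 0, so the point is a local minimum.
R(41/23, 40/23) = -118/23.

-118/23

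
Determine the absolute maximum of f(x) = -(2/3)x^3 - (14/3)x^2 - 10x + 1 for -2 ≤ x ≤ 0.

f'(x) = -2x^2 - (28/3)x - 10, whose only zero in [-2, 0] is x = -5/3.
Candidates: f(-2) = 23/3; f(-5/3) = 631/81; f(0) = 1.
The maximum over the interval is 631/81, attained at x = -5/3.

631/81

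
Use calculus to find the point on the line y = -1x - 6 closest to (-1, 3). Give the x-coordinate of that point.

-5

Minimize D(x)^2 = (x + 1)^2 + (-x - 9)^2.
d/dx[D^2] = 2(x + 1) + 2·(-1)·(-x - 9) = 0 ⇒ x = -5.
Then y = -1 and the distance is √(32) ≈ 5.6569.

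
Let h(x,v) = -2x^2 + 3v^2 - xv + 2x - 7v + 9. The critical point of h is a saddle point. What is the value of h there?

∂h/∂x = -4x - v + 2 = 0 and ∂h/∂v = -x + 6v - 7 = 0, so (x, v) = (1/5, 6/5).
The Hessian has h_{xx} = -4, h_{vv} = 6, h_{xv} = -1, giving D = -25 < 0, so the point is a saddle point.
h(1/5, 6/5) = 5.

5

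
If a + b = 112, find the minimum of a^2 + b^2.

With a + b = 112, a^2 + b^2 = a^2 + (112 − a)^2.
The derivative 2a − 2(112 − a) = 4a − 224 vanishes at a = 56; second derivative 4 > 0, a minimum.
The minimum is 2·(56)^2 = 6272.

6272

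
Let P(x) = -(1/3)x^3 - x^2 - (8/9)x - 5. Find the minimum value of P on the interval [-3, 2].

P'(x) = -x^2 - 2x - 8/9, which vanishes at x = -4/3 and x = -2/3.
Evaluating at the critical points and endpoints: P(-3) = -7/3,  P(-4/3) = -389/81,  P(-2/3) = -385/81,  P(2) = -121/9.
The minimum over the interval is -121/9, attained at x = 2.

-121/9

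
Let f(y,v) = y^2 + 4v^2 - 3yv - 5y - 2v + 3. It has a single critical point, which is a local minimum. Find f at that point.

∂f/∂y = 2y - 3v - 5 = 0 and ∂f/∂v = -3y + 8v - 2 = 0, so (y, v) = (46/7, 19/7).
The Hessian has f_{yy} = 2, f_{vv} = 8, f_{yv} = -3, giving D = 7 > 0 with f_{yy} > 0, so the point is a local minimum.
f(46/7, 19/7) = -113/7.

-113/7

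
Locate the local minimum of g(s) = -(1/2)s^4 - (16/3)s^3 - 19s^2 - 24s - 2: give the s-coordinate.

g'(s) = -2s^3 - 16s^2 - 38s - 24 = 0 at s = -4, -3, -1.
g''(s) = -6s^2 - 32s - 38. g''(-4) = -6 < 0 ⇒ local maximum; g''(-3) = 4 > 0 ⇒ local minimum; g''(-1) = -12 < 0 ⇒ local maximum.
So the local minimum value is g(-3) = 5/2.

-3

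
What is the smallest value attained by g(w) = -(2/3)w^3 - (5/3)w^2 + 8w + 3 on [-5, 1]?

-18

The derivative is -2w^2 - (10/3)w + 8, whose only zero in [-5, 1] is w = -3.
Candidates: g(-5) = 14/3,  g(-3) = -18,  g(1) = 26/3.
Hence the absolute minimum is -18 at w = -3.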